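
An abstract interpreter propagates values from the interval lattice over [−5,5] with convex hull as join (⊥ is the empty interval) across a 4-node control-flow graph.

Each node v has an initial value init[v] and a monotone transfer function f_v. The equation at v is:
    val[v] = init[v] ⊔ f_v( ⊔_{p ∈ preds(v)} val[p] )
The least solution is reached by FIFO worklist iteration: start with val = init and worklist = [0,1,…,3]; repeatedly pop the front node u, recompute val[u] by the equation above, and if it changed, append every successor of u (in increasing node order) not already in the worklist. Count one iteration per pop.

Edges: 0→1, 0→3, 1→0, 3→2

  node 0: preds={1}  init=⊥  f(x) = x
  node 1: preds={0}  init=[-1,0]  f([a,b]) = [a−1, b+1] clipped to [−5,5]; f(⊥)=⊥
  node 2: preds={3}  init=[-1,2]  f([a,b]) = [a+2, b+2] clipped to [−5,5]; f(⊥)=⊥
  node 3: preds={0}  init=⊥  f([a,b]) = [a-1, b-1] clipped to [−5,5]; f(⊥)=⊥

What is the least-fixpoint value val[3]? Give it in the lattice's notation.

Worklist (25 pops):
  #1 pop 0: in=[-1,0] → [-1,0] (was ⊥); enqueue []
  #2 pop 1: in=[-1,0] → [-2,1] (was [-1,0]); enqueue [0]
  #3 pop 2: in=⊥ → [-1,2] (no change)
  #4 pop 3: in=[-1,0] → [-2,-1] (was ⊥); enqueue [2]
  #5 pop 0: in=[-2,1] → [-2,1] (was [-1,0]); enqueue [1,3]
  #6 pop 2: in=[-2,-1] → [-1,2] (no change)
  #7 pop 1: in=[-2,1] → [-3,2] (was [-2,1]); enqueue [0]
  #8 pop 3: in=[-2,1] → [-3,0] (was [-2,-1]); enqueue [2]
  #9 pop 0: in=[-3,2] → [-3,2] (was [-2,1]); enqueue [1,3]
  #10 pop 2: in=[-3,0] → [-1,2] (no change)
  #11 pop 1: in=[-3,2] → [-4,3] (was [-3,2]); enqueue [0]
  #12 pop 3: in=[-3,2] → [-4,1] (was [-3,0]); enqueue [2]
  #13 pop 0: in=[-4,3] → [-4,3] (was [-3,2]); enqueue [1,3]
  #14 pop 2: in=[-4,1] → [-2,3] (was [-1,2]); enqueue []
  #15 pop 1: in=[-4,3] → [-5,4] (was [-4,3]); enqueue [0]
  #16 pop 3: in=[-4,3] → [-5,2] (was [-4,1]); enqueue [2]
  #17 pop 0: in=[-5,4] → [-5,4] (was [-4,3]); enqueue [1,3]
  #18 pop 2: in=[-5,2] → [-3,4] (was [-2,3]); enqueue []
  #19 pop 1: in=[-5,4] → [-5,5] (was [-5,4]); enqueue [0]
  #20 pop 3: in=[-5,4] → [-5,3] (was [-5,2]); enqueue [2]
  #21 pop 0: in=[-5,5] → [-5,5] (was [-5,4]); enqueue [1,3]
  #22 pop 2: in=[-5,3] → [-3,5] (was [-3,4]); enqueue []
  #23 pop 1: in=[-5,5] → [-5,5] (no change)
  #24 pop 3: in=[-5,5] → [-5,4] (was [-5,3]); enqueue [2]
  #25 pop 2: in=[-5,4] → [-3,5] (no change)

Fixpoint:
  val[0] = [-5,5]
  val[1] = [-5,5]
  val[2] = [-3,5]
  val[3] = [-5,4]

[-5,4]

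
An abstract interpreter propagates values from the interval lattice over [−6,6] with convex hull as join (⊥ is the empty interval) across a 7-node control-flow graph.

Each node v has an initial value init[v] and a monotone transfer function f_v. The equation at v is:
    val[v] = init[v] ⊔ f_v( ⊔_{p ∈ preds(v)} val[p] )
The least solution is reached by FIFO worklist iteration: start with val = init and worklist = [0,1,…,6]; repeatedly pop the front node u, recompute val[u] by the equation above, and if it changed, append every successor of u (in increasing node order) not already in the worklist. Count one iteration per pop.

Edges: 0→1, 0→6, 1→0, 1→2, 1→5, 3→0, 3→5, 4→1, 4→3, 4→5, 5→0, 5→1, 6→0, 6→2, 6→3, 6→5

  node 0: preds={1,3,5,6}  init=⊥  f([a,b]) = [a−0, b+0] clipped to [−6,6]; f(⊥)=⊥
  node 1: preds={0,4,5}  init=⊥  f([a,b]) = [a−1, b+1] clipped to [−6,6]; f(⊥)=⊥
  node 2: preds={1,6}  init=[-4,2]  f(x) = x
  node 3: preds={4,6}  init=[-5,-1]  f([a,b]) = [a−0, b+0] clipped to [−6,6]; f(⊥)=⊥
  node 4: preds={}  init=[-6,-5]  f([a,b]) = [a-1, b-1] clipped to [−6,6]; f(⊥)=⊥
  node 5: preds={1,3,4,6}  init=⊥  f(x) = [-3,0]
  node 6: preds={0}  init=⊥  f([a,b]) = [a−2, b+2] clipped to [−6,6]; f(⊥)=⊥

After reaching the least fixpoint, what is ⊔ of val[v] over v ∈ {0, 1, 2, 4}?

Iteration log — 33 steps:
  step 1. node 0  ⊔preds=[-5,-1]  new=[-5,-1]  old=⊥  +wl: 
  step 2. node 1  ⊔preds=[-6,-1]  new=[-6,0]  old=⊥  +wl: 0
  step 3. node 2  ⊔preds=[-6,0]  new=[-6,2]  old=[-4,2]  +wl: 
  step 4. node 3  ⊔preds=[-6,-5]  new=[-6,-1]  old=[-5,-1]  +wl: 
  step 5. node 4  ⊔preds=⊥  new=[-6,-5]  stable
  step 6. node 5  ⊔preds=[-6,0]  new=[-3,0]  old=⊥  +wl: 1
  step 7. node 6  ⊔preds=[-5,-1]  new=[-6,1]  old=⊥  +wl: 2,3,5
  step 8. node 0  ⊔preds=[-6,1]  new=[-6,1]  old=[-5,-1]  +wl: 6
  step 9. node 1  ⊔preds=[-6,1]  new=[-6,2]  old=[-6,0]  +wl: 0
  step 10. node 2  ⊔preds=[-6,2]  new=[-6,2]  stable
  step 11. node 3  ⊔preds=[-6,1]  new=[-6,1]  old=[-6,-1]  +wl: 
  step 12. node 5  ⊔preds=[-6,2]  new=[-3,0]  stable
  step 13. node 6  ⊔preds=[-6,1]  new=[-6,3]  old=[-6,1]  +wl: 2,3,5
  step 14. node 0  ⊔preds=[-6,3]  new=[-6,3]  old=[-6,1]  +wl: 1,6
  step 15. node 2  ⊔preds=[-6,3]  new=[-6,3]  old=[-6,2]  +wl: 
  step 16. node 3  ⊔preds=[-6,3]  new=[-6,3]  old=[-6,1]  +wl: 0
  step 17. node 5  ⊔preds=[-6,3]  new=[-3,0]  stable
  step 18. node 1  ⊔preds=[-6,3]  new=[-6,4]  old=[-6,2]  +wl: 2,5
  step 19. node 6  ⊔preds=[-6,3]  new=[-6,5]  old=[-6,3]  +wl: 3
  step 20. node 0  ⊔preds=[-6,5]  new=[-6,5]  old=[-6,3]  +wl: 1,6
  step 21. node 2  ⊔preds=[-6,5]  new=[-6,5]  old=[-6,3]  +wl: 
  step 22. node 5  ⊔preds=[-6,5]  new=[-3,0]  stable
  step 23. node 3  ⊔preds=[-6,5]  new=[-6,5]  old=[-6,3]  +wl: 0,5
  step 24. node 1  ⊔preds=[-6,5]  new=[-6,6]  old=[-6,4]  +wl: 2
  step 25. node 6  ⊔preds=[-6,5]  new=[-6,6]  old=[-6,5]  +wl: 3
  step 26. node 0  ⊔preds=[-6,6]  new=[-6,6]  old=[-6,5]  +wl: 1,6
  step 27. node 5  ⊔preds=[-6,6]  new=[-3,0]  stable
  step 28. node 2  ⊔preds=[-6,6]  new=[-6,6]  old=[-6,5]  +wl: 
  step 29. node 3  ⊔preds=[-6,6]  new=[-6,6]  old=[-6,5]  +wl: 0,5
  step 30. node 1  ⊔preds=[-6,6]  new=[-6,6]  stable
  step 31. node 6  ⊔preds=[-6,6]  new=[-6,6]  stable
  step 32. node 0  ⊔preds=[-6,6]  new=[-6,6]  stable
  step 33. node 5  ⊔preds=[-6,6]  new=[-3,0]  stable

Least fixpoint reached:
  node 0: [-6,6]
  node 1: [-6,6]
  node 2: [-6,6]
  node 3: [-6,6]
  node 4: [-6,-5]
  node 5: [-3,0]
  node 6: [-6,6]

[-6,6]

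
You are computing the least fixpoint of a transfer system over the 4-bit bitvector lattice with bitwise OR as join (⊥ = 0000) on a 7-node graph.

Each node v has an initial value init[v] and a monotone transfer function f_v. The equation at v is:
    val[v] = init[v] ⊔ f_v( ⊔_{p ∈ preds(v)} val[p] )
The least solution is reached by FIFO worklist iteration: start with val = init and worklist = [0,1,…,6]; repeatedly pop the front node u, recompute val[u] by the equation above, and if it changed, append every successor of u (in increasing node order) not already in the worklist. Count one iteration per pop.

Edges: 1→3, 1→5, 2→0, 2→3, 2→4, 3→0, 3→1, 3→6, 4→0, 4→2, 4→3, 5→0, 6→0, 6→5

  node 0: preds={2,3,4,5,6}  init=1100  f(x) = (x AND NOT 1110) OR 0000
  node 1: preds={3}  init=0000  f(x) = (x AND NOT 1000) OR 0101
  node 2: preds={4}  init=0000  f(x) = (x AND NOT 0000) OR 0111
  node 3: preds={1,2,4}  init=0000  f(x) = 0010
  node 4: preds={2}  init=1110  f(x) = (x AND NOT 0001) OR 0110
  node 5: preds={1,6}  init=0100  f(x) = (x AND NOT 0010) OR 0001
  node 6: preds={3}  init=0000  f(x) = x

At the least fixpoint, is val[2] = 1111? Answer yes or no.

yes

Trace (11 dequeues):
  [1] u=0 | in 1110 | out 1100 | ==
  [2] u=1 | in 0000 | out 0101 | prev 0000 | push {}
  [3] u=2 | in 1110 | out 1111 | prev 0000 | push {0}
  [4] u=3 | in 1111 | out 0010 | prev 0000 | push {1}
  [5] u=4 | in 1111 | out 1110 | ==
  [6] u=5 | in 0101 | out 0101 | prev 0100 | push {}
  [7] u=6 | in 0010 | out 0010 | prev 0000 | push {5}
  [8] u=0 | in 1111 | out 1101 | prev 1100 | push {}
  [9] u=1 | in 0010 | out 0111 | prev 0101 | push {3}
  [10] u=5 | in 0111 | out 0101 | ==
  [11] u=3 | in 1111 | out 0010 | ==

Converged values:
  [0] 1101
  [1] 0111
  [2] 1111
  [3] 0010
  [4] 1110
  [5] 0101
  [6] 0010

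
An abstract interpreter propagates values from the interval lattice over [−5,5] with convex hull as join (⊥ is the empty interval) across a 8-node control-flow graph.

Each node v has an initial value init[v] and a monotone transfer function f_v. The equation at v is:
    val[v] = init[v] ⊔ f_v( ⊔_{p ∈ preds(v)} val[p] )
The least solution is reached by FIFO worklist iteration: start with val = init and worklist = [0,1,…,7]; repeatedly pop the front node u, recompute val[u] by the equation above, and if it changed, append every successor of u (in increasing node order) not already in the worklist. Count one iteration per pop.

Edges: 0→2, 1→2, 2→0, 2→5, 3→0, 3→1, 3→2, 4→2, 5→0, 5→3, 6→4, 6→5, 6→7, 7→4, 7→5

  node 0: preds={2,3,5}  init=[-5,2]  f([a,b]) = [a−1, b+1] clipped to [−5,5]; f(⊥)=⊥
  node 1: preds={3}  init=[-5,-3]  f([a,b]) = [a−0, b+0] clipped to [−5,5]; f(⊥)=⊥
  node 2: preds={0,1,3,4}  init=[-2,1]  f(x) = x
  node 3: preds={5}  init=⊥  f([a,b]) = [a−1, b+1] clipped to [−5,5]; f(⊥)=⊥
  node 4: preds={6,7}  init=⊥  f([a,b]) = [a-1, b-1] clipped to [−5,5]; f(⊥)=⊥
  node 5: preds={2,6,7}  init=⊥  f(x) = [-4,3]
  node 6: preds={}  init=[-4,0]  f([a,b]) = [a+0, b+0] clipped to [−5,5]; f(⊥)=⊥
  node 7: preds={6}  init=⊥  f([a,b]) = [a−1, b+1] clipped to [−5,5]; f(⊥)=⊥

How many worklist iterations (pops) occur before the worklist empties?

18

Trace (18 dequeues):
  [1] u=0 | in [-2,1] | out [-5,2] | ==
  [2] u=1 | in ⊥ | out [-5,-3] | ==
  [3] u=2 | in [-5,2] | out [-5,2] | prev [-2,1] | push {0}
  [4] u=3 | in ⊥ | out ⊥ | ==
  [5] u=4 | in [-4,0] | out [-5,-1] | prev ⊥ | push {2}
  [6] u=5 | in [-5,2] | out [-4,3] | prev ⊥ | push {3}
  [7] u=6 | in ⊥ | out [-4,0] | ==
  [8] u=7 | in [-4,0] | out [-5,1] | prev ⊥ | push {4,5}
  [9] u=0 | in [-5,3] | out [-5,4] | prev [-5,2] | push {}
  [10] u=2 | in [-5,4] | out [-5,4] | prev [-5,2] | push {0}
  [11] u=3 | in [-4,3] | out [-5,4] | prev ⊥ | push {1,2}
  [12] u=4 | in [-5,1] | out [-5,0] | prev [-5,-1] | push {}
  [13] u=5 | in [-5,4] | out [-4,3] | ==
  [14] u=0 | in [-5,4] | out [-5,5] | prev [-5,4] | push {}
  [15] u=1 | in [-5,4] | out [-5,4] | prev [-5,-3] | push {}
  [16] u=2 | in [-5,5] | out [-5,5] | prev [-5,4] | push {0,5}
  [17] u=0 | in [-5,5] | out [-5,5] | ==
  [18] u=5 | in [-5,5] | out [-4,3] | ==

Converged values:
  [0] [-5,5]
  [1] [-5,4]
  [2] [-5,5]
  [3] [-5,4]
  [4] [-5,0]
  [5] [-4,3]
  [6] [-4,0]
  [7] [-5,1]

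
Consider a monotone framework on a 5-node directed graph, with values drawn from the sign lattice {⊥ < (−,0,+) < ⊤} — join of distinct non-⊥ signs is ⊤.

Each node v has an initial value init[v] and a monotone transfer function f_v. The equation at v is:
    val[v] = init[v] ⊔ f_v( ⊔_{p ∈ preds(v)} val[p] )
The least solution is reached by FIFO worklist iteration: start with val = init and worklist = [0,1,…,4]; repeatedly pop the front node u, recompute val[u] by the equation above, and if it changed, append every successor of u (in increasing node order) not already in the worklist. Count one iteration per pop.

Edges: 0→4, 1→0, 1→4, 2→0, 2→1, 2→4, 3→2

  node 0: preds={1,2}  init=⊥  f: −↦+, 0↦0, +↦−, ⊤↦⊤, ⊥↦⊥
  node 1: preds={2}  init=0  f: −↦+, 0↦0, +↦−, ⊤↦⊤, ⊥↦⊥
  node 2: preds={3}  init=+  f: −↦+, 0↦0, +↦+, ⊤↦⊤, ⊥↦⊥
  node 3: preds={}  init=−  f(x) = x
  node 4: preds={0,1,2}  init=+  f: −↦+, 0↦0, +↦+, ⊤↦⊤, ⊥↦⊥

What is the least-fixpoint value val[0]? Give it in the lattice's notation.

Iteration log — 6 steps:
  step 1. node 0  ⊔preds=⊤  new=⊤  old=⊥  +wl: 
  step 2. node 1  ⊔preds=+  new=⊤  old=0  +wl: 0
  step 3. node 2  ⊔preds=−  new=+  stable
  step 4. node 3  ⊔preds=⊥  new=−  stable
  step 5. node 4  ⊔preds=⊤  new=⊤  old=+  +wl: 
  step 6. node 0  ⊔preds=⊤  new=⊤  stable

Least fixpoint reached:
  node 0: ⊤
  node 1: ⊤
  node 2: +
  node 3: −
  node 4: ⊤

⊤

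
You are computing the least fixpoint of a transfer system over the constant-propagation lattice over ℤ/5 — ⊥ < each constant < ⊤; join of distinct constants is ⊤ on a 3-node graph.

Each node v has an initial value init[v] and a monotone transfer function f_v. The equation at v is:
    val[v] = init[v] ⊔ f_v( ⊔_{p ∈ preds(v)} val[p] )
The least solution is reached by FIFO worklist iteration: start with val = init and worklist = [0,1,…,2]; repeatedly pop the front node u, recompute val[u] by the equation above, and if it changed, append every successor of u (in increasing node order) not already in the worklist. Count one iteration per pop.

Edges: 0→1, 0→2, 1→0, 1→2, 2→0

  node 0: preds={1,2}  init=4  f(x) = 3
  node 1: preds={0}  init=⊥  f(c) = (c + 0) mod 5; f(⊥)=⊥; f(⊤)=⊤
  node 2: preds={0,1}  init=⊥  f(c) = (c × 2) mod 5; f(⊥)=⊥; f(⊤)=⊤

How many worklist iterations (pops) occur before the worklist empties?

4

Iteration log — 4 steps:
  step 1. node 0  ⊔preds=⊥  new=⊤  old=4  +wl: 
  step 2. node 1  ⊔preds=⊤  new=⊤  old=⊥  +wl: 0
  step 3. node 2  ⊔preds=⊤  new=⊤  old=⊥  +wl: 
  step 4. node 0  ⊔preds=⊤  new=⊤  stable

Least fixpoint reached:
  node 0: ⊤
  node 1: ⊤
  node 2: ⊤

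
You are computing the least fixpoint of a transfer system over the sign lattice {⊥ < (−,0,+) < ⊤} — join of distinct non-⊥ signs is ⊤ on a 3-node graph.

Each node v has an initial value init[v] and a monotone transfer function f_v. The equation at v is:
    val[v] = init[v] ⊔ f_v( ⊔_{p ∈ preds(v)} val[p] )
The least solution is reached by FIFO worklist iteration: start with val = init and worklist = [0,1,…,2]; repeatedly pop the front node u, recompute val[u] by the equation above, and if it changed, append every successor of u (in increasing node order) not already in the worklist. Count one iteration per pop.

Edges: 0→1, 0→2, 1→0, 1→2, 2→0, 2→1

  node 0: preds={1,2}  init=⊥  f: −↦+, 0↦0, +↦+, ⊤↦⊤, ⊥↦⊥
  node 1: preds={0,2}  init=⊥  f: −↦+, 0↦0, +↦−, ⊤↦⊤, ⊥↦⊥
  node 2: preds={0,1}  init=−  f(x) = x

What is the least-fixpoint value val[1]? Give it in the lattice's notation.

Worklist (6 pops):
  #1 pop 0: in=− → + (was ⊥); enqueue []
  #2 pop 1: in=⊤ → ⊤ (was ⊥); enqueue [0]
  #3 pop 2: in=⊤ → ⊤ (was −); enqueue [1]
  #4 pop 0: in=⊤ → ⊤ (was +); enqueue [2]
  #5 pop 1: in=⊤ → ⊤ (no change)
  #6 pop 2: in=⊤ → ⊤ (no change)

Fixpoint:
  val[0] = ⊤
  val[1] = ⊤
  val[2] = ⊤

⊤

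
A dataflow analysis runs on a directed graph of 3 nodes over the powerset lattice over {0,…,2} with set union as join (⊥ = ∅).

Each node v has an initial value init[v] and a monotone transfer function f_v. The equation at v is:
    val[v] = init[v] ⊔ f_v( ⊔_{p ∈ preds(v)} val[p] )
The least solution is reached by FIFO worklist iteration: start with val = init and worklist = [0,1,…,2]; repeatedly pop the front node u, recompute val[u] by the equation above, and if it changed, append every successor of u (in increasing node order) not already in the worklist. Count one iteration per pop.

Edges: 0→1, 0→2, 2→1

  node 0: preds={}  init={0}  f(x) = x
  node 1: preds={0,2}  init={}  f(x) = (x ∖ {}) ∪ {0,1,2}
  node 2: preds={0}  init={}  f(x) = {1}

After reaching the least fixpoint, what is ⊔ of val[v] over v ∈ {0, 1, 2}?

Trace (4 dequeues):
  [1] u=0 | in {} | out {0} | ==
  [2] u=1 | in {0} | out {0,1,2} | prev {} | push {}
  [3] u=2 | in {0} | out {1} | prev {} | push {1}
  [4] u=1 | in {0,1} | out {0,1,2} | ==

Converged values:
  [0] {0}
  [1] {0,1,2}
  [2] {1}

{0,1,2}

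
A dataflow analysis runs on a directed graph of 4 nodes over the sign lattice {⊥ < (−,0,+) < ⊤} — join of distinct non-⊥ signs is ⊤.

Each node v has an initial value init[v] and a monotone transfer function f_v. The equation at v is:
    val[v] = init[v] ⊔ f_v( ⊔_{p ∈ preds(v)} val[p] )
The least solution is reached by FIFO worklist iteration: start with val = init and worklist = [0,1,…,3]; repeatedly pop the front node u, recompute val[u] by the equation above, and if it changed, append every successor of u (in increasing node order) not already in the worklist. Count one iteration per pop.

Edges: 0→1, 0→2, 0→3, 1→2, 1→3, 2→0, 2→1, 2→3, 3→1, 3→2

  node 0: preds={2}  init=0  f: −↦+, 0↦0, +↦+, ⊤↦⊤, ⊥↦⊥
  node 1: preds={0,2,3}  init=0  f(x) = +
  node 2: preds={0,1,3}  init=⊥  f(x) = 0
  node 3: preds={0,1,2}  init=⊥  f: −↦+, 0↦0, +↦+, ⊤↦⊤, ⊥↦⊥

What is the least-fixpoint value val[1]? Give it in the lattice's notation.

Iteration log — 7 steps:
  step 1. node 0  ⊔preds=⊥  new=0  stable
  step 2. node 1  ⊔preds=0  new=⊤  old=0  +wl: 
  step 3. node 2  ⊔preds=⊤  new=0  old=⊥  +wl: 0,1
  step 4. node 3  ⊔preds=⊤  new=⊤  old=⊥  +wl: 2
  step 5. node 0  ⊔preds=0  new=0  stable
  step 6. node 1  ⊔preds=⊤  new=⊤  stable
  step 7. node 2  ⊔preds=⊤  new=0  stable

Least fixpoint reached:
  node 0: 0
  node 1: ⊤
  node 2: 0
  node 3: ⊤

⊤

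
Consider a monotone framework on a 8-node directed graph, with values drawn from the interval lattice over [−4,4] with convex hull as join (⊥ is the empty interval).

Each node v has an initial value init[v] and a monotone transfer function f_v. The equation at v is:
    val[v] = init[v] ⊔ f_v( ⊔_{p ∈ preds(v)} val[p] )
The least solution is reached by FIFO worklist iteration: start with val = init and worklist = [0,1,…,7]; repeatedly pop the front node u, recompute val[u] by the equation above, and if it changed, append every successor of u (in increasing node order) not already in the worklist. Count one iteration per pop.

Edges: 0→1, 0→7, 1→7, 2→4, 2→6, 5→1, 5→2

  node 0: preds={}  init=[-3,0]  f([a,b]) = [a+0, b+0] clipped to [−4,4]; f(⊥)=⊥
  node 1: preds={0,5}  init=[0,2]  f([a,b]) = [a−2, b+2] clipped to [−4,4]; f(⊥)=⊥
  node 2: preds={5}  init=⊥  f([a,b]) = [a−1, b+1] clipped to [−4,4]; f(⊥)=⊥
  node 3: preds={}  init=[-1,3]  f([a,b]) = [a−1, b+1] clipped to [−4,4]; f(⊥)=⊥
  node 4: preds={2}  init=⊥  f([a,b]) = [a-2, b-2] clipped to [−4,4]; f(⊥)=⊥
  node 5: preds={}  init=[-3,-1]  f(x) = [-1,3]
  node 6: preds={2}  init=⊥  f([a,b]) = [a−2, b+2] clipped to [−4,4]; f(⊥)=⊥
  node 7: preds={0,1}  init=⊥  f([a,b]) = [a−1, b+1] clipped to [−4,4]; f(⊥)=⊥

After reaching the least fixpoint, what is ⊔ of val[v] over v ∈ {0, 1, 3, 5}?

Trace (13 dequeues):
  [1] u=0 | in ⊥ | out [-3,0] | ==
  [2] u=1 | in [-3,0] | out [-4,2] | prev [0,2] | push {}
  [3] u=2 | in [-3,-1] | out [-4,0] | prev ⊥ | push {}
  [4] u=3 | in ⊥ | out [-1,3] | ==
  [5] u=4 | in [-4,0] | out [-4,-2] | prev ⊥ | push {}
  [6] u=5 | in ⊥ | out [-3,3] | prev [-3,-1] | push {1,2}
  [7] u=6 | in [-4,0] | out [-4,2] | prev ⊥ | push {}
  [8] u=7 | in [-4,2] | out [-4,3] | prev ⊥ | push {}
  [9] u=1 | in [-3,3] | out [-4,4] | prev [-4,2] | push {7}
  [10] u=2 | in [-3,3] | out [-4,4] | prev [-4,0] | push {4,6}
  [11] u=7 | in [-4,4] | out [-4,4] | prev [-4,3] | push {}
  [12] u=4 | in [-4,4] | out [-4,2] | prev [-4,-2] | push {}
  [13] u=6 | in [-4,4] | out [-4,4] | prev [-4,2] | push {}

Converged values:
  [0] [-3,0]
  [1] [-4,4]
  [2] [-4,4]
  [3] [-1,3]
  [4] [-4,2]
  [5] [-3,3]
  [6] [-4,4]
  [7] [-4,4]

[-4,4]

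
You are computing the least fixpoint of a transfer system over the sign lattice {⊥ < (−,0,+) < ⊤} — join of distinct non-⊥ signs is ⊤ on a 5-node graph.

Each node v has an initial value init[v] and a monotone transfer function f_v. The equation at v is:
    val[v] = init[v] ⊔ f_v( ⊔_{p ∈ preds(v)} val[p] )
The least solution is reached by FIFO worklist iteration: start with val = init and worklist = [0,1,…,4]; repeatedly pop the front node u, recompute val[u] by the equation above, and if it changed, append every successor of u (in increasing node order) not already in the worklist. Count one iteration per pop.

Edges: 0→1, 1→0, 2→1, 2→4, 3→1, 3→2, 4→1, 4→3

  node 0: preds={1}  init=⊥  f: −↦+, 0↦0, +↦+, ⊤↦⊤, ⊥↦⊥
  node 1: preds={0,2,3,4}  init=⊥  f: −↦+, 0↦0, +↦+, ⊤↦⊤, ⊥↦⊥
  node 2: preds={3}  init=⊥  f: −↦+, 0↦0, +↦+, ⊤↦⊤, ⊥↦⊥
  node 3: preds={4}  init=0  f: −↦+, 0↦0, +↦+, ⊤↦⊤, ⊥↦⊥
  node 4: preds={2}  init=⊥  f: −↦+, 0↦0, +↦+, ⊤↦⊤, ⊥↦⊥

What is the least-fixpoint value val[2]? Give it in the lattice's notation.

0

Worklist (8 pops):
  #1 pop 0: in=⊥ → ⊥ (no change)
  #2 pop 1: in=0 → 0 (was ⊥); enqueue [0]
  #3 pop 2: in=0 → 0 (was ⊥); enqueue [1]
  #4 pop 3: in=⊥ → 0 (no change)
  #5 pop 4: in=0 → 0 (was ⊥); enqueue [3]
  #6 pop 0: in=0 → 0 (was ⊥); enqueue []
  #7 pop 1: in=0 → 0 (no change)
  #8 pop 3: in=0 → 0 (no change)

Fixpoint:
  val[0] = 0
  val[1] = 0
  val[2] = 0
  val[3] = 0
  val[4] = 0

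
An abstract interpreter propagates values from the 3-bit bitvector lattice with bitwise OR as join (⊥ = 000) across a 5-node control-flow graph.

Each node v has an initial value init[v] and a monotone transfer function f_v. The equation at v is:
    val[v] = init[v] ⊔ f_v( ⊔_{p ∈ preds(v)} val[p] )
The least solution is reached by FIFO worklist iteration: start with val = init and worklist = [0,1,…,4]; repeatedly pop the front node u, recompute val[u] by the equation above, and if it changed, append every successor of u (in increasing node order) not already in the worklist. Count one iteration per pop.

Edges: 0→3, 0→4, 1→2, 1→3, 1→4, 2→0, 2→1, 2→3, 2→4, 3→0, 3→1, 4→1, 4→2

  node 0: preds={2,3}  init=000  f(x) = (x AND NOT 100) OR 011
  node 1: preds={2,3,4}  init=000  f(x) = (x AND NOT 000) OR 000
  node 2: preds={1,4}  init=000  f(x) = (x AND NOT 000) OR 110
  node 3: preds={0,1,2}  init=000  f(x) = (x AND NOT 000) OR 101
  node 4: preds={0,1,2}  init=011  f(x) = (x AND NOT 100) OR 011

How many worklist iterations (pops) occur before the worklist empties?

10

Iteration log — 10 steps:
  step 1. node 0  ⊔preds=000  new=011  old=000  +wl: 
  step 2. node 1  ⊔preds=011  new=011  old=000  +wl: 
  step 3. node 2  ⊔preds=011  new=111  old=000  +wl: 0,1
  step 4. node 3  ⊔preds=111  new=111  old=000  +wl: 
  step 5. node 4  ⊔preds=111  new=011  stable
  step 6. node 0  ⊔preds=111  new=011  stable
  step 7. node 1  ⊔preds=111  new=111  old=011  +wl: 2,3,4
  step 8. node 2  ⊔preds=111  new=111  stable
  step 9. node 3  ⊔preds=111  new=111  stable
  step 10. node 4  ⊔preds=111  new=011  stable

Least fixpoint reached:
  node 0: 011
  node 1: 111
  node 2: 111
  node 3: 111
  node 4: 011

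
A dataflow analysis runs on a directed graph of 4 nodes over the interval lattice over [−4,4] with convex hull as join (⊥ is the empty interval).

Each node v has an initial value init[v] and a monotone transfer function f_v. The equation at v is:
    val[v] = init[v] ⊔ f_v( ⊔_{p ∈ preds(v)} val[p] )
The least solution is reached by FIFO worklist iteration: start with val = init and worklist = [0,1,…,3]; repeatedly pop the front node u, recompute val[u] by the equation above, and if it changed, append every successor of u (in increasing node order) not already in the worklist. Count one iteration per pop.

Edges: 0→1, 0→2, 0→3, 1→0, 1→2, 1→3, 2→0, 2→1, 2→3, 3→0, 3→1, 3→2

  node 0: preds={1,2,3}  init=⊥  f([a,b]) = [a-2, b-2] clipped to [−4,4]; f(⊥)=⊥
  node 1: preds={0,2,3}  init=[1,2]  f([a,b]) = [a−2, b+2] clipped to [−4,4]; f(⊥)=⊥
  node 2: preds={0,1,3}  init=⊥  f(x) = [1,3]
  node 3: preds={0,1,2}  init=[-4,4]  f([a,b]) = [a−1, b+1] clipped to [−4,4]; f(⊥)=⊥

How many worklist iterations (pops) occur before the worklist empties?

6

Worklist (6 pops):
  #1 pop 0: in=[-4,4] → [-4,2] (was ⊥); enqueue []
  #2 pop 1: in=[-4,4] → [-4,4] (was [1,2]); enqueue [0]
  #3 pop 2: in=[-4,4] → [1,3] (was ⊥); enqueue [1]
  #4 pop 3: in=[-4,4] → [-4,4] (no change)
  #5 pop 0: in=[-4,4] → [-4,2] (no change)
  #6 pop 1: in=[-4,4] → [-4,4] (no change)

Fixpoint:
  val[0] = [-4,2]
  val[1] = [-4,4]
  val[2] = [1,3]
  val[3] = [-4,4]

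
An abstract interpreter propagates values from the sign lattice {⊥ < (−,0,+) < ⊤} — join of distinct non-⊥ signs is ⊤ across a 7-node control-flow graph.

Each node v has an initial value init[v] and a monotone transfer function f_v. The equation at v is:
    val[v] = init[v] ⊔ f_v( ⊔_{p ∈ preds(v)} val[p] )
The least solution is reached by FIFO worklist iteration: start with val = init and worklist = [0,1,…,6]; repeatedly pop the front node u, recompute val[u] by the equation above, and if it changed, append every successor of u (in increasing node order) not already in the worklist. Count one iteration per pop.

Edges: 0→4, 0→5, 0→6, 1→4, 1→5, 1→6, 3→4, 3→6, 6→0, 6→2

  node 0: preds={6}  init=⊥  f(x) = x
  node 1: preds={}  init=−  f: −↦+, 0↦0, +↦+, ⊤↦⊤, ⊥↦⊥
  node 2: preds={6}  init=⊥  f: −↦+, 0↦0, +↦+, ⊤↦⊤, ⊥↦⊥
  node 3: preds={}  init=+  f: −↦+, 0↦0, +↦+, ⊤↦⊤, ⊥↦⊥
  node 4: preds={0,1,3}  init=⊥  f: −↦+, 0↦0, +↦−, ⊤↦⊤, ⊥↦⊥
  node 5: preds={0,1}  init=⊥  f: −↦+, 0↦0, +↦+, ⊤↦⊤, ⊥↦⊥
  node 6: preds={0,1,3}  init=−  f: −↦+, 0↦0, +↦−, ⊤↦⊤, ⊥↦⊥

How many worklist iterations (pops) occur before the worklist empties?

Worklist (12 pops):
  #1 pop 0: in=− → − (was ⊥); enqueue []
  #2 pop 1: in=⊥ → − (no change)
  #3 pop 2: in=− → + (was ⊥); enqueue []
  #4 pop 3: in=⊥ → + (no change)
  #5 pop 4: in=⊤ → ⊤ (was ⊥); enqueue []
  #6 pop 5: in=− → + (was ⊥); enqueue []
  #7 pop 6: in=⊤ → ⊤ (was −); enqueue [0,2]
  #8 pop 0: in=⊤ → ⊤ (was −); enqueue [4,5,6]
  #9 pop 2: in=⊤ → ⊤ (was +); enqueue []
  #10 pop 4: in=⊤ → ⊤ (no change)
  #11 pop 5: in=⊤ → ⊤ (was +); enqueue []
  #12 pop 6: in=⊤ → ⊤ (no change)

Fixpoint:
  val[0] = ⊤
  val[1] = −
  val[2] = ⊤
  val[3] = +
  val[4] = ⊤
  val[5] = ⊤
  val[6] = ⊤

12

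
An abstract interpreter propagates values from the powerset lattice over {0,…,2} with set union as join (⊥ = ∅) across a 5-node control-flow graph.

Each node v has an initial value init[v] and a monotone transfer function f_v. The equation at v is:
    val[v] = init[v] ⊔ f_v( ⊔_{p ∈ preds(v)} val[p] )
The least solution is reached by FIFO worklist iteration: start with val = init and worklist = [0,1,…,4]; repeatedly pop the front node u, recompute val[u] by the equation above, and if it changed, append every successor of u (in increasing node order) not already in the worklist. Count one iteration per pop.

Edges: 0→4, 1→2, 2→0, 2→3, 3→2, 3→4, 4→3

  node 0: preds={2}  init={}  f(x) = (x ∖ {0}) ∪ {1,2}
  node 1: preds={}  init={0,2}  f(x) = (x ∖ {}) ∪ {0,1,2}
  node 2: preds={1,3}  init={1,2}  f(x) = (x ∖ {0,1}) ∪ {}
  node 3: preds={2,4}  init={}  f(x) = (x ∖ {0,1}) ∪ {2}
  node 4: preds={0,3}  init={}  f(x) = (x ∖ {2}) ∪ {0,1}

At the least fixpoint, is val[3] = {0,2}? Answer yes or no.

Trace (7 dequeues):
  [1] u=0 | in {1,2} | out {1,2} | prev {} | push {}
  [2] u=1 | in {} | out {0,1,2} | prev {0,2} | push {}
  [3] u=2 | in {0,1,2} | out {1,2} | ==
  [4] u=3 | in {1,2} | out {2} | prev {} | push {2}
  [5] u=4 | in {1,2} | out {0,1} | prev {} | push {3}
  [6] u=2 | in {0,1,2} | out {1,2} | ==
  [7] u=3 | in {0,1,2} | out {2} | ==

Converged values:
  [0] {1,2}
  [1] {0,1,2}
  [2] {1,2}
  [3] {2}
  [4] {0,1}

no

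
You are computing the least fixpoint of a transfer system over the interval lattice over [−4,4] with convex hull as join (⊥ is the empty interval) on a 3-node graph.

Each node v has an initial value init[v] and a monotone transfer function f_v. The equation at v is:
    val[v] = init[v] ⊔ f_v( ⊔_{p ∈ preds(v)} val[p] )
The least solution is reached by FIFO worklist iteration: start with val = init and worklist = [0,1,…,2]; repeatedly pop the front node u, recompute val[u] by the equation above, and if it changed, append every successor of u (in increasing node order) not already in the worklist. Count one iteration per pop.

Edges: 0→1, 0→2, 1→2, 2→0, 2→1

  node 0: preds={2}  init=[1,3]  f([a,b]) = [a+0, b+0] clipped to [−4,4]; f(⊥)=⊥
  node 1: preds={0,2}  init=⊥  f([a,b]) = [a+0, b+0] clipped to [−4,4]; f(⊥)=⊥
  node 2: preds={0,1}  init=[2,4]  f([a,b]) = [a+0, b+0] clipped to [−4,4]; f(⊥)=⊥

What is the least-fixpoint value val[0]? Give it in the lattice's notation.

[1,4]

Worklist (5 pops):
  #1 pop 0: in=[2,4] → [1,4] (was [1,3]); enqueue []
  #2 pop 1: in=[1,4] → [1,4] (was ⊥); enqueue []
  #3 pop 2: in=[1,4] → [1,4] (was [2,4]); enqueue [0,1]
  #4 pop 0: in=[1,4] → [1,4] (no change)
  #5 pop 1: in=[1,4] → [1,4] (no change)

Fixpoint:
  val[0] = [1,4]
  val[1] = [1,4]
  val[2] = [1,4]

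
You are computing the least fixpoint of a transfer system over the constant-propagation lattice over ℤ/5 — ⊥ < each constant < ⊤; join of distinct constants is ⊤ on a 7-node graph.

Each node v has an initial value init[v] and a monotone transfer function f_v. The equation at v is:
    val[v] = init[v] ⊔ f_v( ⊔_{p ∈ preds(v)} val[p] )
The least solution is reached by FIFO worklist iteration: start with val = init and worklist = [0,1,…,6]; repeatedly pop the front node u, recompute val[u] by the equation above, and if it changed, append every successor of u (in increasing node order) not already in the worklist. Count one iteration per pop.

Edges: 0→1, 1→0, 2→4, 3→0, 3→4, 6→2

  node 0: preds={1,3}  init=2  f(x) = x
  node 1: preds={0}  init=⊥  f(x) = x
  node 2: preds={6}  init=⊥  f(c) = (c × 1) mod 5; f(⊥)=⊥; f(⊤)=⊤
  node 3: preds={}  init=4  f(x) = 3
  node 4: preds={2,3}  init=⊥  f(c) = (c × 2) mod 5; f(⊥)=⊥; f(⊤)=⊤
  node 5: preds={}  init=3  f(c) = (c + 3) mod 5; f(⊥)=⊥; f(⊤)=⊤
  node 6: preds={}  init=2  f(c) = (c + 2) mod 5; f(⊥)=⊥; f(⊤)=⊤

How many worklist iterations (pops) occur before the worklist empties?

8

Trace (8 dequeues):
  [1] u=0 | in 4 | out ⊤ | prev 2 | push {}
  [2] u=1 | in ⊤ | out ⊤ | prev ⊥ | push {0}
  [3] u=2 | in 2 | out 2 | prev ⊥ | push {}
  [4] u=3 | in ⊥ | out ⊤ | prev 4 | push {}
  [5] u=4 | in ⊤ | out ⊤ | prev ⊥ | push {}
  [6] u=5 | in ⊥ | out 3 | ==
  [7] u=6 | in ⊥ | out 2 | ==
  [8] u=0 | in ⊤ | out ⊤ | ==

Converged values:
  [0] ⊤
  [1] ⊤
  [2] 2
  [3] ⊤
  [4] ⊤
  [5] 3
  [6] 2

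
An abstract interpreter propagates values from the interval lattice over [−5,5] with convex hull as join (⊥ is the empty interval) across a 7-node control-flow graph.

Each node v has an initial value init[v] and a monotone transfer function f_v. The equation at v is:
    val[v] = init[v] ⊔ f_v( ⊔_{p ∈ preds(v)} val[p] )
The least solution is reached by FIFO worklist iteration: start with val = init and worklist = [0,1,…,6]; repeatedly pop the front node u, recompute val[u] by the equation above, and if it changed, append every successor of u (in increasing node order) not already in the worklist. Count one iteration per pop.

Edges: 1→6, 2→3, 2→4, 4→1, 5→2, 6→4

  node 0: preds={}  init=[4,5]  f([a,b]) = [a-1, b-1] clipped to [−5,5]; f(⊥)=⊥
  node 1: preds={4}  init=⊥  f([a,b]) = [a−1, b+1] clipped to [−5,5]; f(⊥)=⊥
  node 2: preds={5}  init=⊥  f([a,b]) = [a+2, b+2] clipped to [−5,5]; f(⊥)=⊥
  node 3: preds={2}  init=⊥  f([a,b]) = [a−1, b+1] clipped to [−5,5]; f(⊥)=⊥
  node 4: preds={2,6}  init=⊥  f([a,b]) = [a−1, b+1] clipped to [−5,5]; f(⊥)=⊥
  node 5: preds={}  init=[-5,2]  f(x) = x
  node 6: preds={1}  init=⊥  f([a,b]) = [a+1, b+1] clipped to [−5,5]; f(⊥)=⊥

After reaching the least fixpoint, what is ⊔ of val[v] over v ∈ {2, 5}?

Iteration log — 11 steps:
  step 1. node 0  ⊔preds=⊥  new=[4,5]  stable
  step 2. node 1  ⊔preds=⊥  new=⊥  stable
  step 3. node 2  ⊔preds=[-5,2]  new=[-3,4]  old=⊥  +wl: 
  step 4. node 3  ⊔preds=[-3,4]  new=[-4,5]  old=⊥  +wl: 
  step 5. node 4  ⊔preds=[-3,4]  new=[-4,5]  old=⊥  +wl: 1
  step 6. node 5  ⊔preds=⊥  new=[-5,2]  stable
  step 7. node 6  ⊔preds=⊥  new=⊥  stable
  step 8. node 1  ⊔preds=[-4,5]  new=[-5,5]  old=⊥  +wl: 6
  step 9. node 6  ⊔preds=[-5,5]  new=[-4,5]  old=⊥  +wl: 4
  step 10. node 4  ⊔preds=[-4,5]  new=[-5,5]  old=[-4,5]  +wl: 1
  step 11. node 1  ⊔preds=[-5,5]  new=[-5,5]  stable

Least fixpoint reached:
  node 0: [4,5]
  node 1: [-5,5]
  node 2: [-3,4]
  node 3: [-4,5]
  node 4: [-5,5]
  node 5: [-5,2]
  node 6: [-4,5]

[-5,4]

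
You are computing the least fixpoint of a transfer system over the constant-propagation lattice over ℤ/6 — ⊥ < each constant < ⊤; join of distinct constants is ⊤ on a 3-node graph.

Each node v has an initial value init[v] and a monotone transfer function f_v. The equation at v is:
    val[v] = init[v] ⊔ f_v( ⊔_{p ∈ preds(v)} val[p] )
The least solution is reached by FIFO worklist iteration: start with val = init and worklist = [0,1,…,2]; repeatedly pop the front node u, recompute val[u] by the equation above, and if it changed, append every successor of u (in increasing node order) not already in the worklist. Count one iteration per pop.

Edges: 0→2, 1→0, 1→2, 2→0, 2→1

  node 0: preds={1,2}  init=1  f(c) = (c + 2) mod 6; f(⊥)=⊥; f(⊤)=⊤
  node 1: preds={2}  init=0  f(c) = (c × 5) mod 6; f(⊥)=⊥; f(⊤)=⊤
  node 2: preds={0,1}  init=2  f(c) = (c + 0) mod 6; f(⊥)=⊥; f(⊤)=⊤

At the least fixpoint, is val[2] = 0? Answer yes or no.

no

Worklist (5 pops):
  #1 pop 0: in=⊤ → ⊤ (was 1); enqueue []
  #2 pop 1: in=2 → ⊤ (was 0); enqueue [0]
  #3 pop 2: in=⊤ → ⊤ (was 2); enqueue [1]
  #4 pop 0: in=⊤ → ⊤ (no change)
  #5 pop 1: in=⊤ → ⊤ (no change)

Fixpoint:
  val[0] = ⊤
  val[1] = ⊤
  val[2] = ⊤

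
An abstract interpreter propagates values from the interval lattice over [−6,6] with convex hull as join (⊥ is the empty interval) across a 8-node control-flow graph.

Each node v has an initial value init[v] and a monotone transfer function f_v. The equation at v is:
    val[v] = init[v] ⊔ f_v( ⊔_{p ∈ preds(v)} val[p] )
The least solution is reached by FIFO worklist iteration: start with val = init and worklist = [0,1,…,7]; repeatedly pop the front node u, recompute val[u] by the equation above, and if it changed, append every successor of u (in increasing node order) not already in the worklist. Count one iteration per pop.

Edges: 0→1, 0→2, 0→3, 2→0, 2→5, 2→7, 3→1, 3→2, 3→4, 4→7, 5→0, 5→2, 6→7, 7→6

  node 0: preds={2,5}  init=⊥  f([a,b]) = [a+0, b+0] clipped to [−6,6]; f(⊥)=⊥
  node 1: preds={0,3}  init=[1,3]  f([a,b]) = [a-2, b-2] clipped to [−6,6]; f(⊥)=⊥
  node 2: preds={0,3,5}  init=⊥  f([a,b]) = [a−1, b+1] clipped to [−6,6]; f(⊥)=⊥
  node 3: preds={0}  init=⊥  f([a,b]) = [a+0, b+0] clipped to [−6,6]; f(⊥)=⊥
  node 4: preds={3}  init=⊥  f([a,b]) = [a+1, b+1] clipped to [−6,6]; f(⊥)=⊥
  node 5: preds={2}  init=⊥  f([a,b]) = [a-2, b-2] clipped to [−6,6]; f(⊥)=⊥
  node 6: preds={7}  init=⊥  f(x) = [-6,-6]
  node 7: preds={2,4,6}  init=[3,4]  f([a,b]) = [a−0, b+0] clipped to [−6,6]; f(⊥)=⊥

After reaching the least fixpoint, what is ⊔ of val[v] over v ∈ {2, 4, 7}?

[-6,4]

Worklist (9 pops):
  #1 pop 0: in=⊥ → ⊥ (no change)
  #2 pop 1: in=⊥ → [1,3] (no change)
  #3 pop 2: in=⊥ → ⊥ (no change)
  #4 pop 3: in=⊥ → ⊥ (no change)
  #5 pop 4: in=⊥ → ⊥ (no change)
  #6 pop 5: in=⊥ → ⊥ (no change)
  #7 pop 6: in=[3,4] → [-6,-6] (was ⊥); enqueue []
  #8 pop 7: in=[-6,-6] → [-6,4] (was [3,4]); enqueue [6]
  #9 pop 6: in=[-6,4] → [-6,-6] (no change)

Fixpoint:
  val[0] = ⊥
  val[1] = [1,3]
  val[2] = ⊥
  val[3] = ⊥
  val[4] = ⊥
  val[5] = ⊥
  val[6] = [-6,-6]
  val[7] = [-6,4]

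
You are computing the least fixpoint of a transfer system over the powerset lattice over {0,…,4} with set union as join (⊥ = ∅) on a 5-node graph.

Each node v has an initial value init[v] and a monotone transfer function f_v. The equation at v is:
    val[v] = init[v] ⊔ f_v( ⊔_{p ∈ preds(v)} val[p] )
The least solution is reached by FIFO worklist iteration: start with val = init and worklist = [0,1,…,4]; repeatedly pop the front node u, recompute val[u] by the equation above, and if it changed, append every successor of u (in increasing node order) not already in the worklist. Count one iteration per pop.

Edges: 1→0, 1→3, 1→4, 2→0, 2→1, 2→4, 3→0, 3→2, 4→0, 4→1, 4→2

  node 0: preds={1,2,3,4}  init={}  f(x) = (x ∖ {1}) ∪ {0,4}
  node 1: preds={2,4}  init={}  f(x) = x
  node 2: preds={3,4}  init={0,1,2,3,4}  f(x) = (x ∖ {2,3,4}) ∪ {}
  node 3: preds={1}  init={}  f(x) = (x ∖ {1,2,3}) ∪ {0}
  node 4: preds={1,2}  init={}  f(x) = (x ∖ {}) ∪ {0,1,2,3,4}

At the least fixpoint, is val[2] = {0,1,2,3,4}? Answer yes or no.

Trace (8 dequeues):
  [1] u=0 | in {0,1,2,3,4} | out {0,2,3,4} | prev {} | push {}
  [2] u=1 | in {0,1,2,3,4} | out {0,1,2,3,4} | prev {} | push {0}
  [3] u=2 | in {} | out {0,1,2,3,4} | ==
  [4] u=3 | in {0,1,2,3,4} | out {0,4} | prev {} | push {2}
  [5] u=4 | in {0,1,2,3,4} | out {0,1,2,3,4} | prev {} | push {1}
  [6] u=0 | in {0,1,2,3,4} | out {0,2,3,4} | ==
  [7] u=2 | in {0,1,2,3,4} | out {0,1,2,3,4} | ==
  [8] u=1 | in {0,1,2,3,4} | out {0,1,2,3,4} | ==

Converged values:
  [0] {0,2,3,4}
  [1] {0,1,2,3,4}
  [2] {0,1,2,3,4}
  [3] {0,4}
  [4] {0,1,2,3,4}

yes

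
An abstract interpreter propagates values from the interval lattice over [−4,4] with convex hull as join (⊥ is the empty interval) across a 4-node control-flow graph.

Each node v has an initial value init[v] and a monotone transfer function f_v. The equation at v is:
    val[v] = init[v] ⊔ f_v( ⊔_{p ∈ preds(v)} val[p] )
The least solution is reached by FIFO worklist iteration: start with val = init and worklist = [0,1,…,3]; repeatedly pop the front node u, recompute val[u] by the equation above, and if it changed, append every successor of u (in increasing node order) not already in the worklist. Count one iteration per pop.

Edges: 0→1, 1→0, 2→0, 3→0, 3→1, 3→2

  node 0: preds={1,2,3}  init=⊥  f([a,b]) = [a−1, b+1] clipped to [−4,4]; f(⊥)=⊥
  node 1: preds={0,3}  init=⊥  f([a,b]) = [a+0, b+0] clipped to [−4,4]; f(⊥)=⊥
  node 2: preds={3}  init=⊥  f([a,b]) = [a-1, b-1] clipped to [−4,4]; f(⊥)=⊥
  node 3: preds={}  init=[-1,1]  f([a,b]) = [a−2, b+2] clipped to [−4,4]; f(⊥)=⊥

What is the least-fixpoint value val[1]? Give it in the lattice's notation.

[-4,4]

Trace (9 dequeues):
  [1] u=0 | in [-1,1] | out [-2,2] | prev ⊥ | push {}
  [2] u=1 | in [-2,2] | out [-2,2] | prev ⊥ | push {0}
  [3] u=2 | in [-1,1] | out [-2,0] | prev ⊥ | push {}
  [4] u=3 | in ⊥ | out [-1,1] | ==
  [5] u=0 | in [-2,2] | out [-3,3] | prev [-2,2] | push {1}
  [6] u=1 | in [-3,3] | out [-3,3] | prev [-2,2] | push {0}
  [7] u=0 | in [-3,3] | out [-4,4] | prev [-3,3] | push {1}
  [8] u=1 | in [-4,4] | out [-4,4] | prev [-3,3] | push {0}
  [9] u=0 | in [-4,4] | out [-4,4] | ==

Converged values:
  [0] [-4,4]
  [1] [-4,4]
  [2] [-2,0]
  [3] [-1,1]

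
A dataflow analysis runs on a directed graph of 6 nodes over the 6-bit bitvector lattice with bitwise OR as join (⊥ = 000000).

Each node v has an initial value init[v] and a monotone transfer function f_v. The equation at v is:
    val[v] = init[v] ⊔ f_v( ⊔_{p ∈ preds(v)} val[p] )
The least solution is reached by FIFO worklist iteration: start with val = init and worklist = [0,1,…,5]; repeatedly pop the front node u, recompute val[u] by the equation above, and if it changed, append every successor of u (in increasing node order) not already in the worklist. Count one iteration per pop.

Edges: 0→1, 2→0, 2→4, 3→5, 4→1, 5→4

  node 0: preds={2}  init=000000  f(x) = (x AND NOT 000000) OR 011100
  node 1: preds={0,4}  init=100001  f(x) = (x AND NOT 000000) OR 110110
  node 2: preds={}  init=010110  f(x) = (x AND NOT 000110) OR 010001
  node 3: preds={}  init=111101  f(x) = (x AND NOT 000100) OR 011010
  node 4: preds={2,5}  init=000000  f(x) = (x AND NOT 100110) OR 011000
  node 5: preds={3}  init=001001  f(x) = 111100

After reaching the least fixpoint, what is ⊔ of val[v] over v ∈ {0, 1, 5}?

Trace (9 dequeues):
  [1] u=0 | in 010110 | out 011110 | prev 000000 | push {}
  [2] u=1 | in 011110 | out 111111 | prev 100001 | push {}
  [3] u=2 | in 000000 | out 010111 | prev 010110 | push {0}
  [4] u=3 | in 000000 | out 111111 | prev 111101 | push {}
  [5] u=4 | in 011111 | out 011001 | prev 000000 | push {1}
  [6] u=5 | in 111111 | out 111101 | prev 001001 | push {4}
  [7] u=0 | in 010111 | out 011111 | prev 011110 | push {}
  [8] u=1 | in 011111 | out 111111 | ==
  [9] u=4 | in 111111 | out 011001 | ==

Converged values:
  [0] 011111
  [1] 111111
  [2] 010111
  [3] 111111
  [4] 011001
  [5] 111101

111111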